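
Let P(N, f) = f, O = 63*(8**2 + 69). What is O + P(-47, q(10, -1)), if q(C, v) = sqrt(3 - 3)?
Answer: 8379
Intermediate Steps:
q(C, v) = 0 (q(C, v) = sqrt(0) = 0)
O = 8379 (O = 63*(64 + 69) = 63*133 = 8379)
O + P(-47, q(10, -1)) = 8379 + 0 = 8379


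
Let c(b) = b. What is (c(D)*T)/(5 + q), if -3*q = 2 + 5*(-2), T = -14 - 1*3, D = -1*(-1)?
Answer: -51/23 ≈ -2.2174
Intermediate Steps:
D = 1
T = -17 (T = -14 - 3 = -17)
q = 8/3 (q = -(2 + 5*(-2))/3 = -(2 - 10)/3 = -1/3*(-8) = 8/3 ≈ 2.6667)
(c(D)*T)/(5 + q) = (1*(-17))/(5 + 8/3) = -17/23/3 = -17*3/23 = -51/23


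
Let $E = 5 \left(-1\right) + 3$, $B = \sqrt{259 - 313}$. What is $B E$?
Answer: $- 6 i \sqrt{6} \approx - 14.697 i$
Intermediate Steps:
$B = 3 i \sqrt{6}$ ($B = \sqrt{-54} = 3 i \sqrt{6} \approx 7.3485 i$)
$E = -2$ ($E = -5 + 3 = -2$)
$B E = 3 i \sqrt{6} \left(-2\right) = - 6 i \sqrt{6}$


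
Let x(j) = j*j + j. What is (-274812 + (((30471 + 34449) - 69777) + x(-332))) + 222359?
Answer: 52582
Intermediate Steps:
x(j) = j + j² (x(j) = j² + j = j + j²)
(-274812 + (((30471 + 34449) - 69777) + x(-332))) + 222359 = (-274812 + (((30471 + 34449) - 69777) - 332*(1 - 332))) + 222359 = (-274812 + ((64920 - 69777) - 332*(-331))) + 222359 = (-274812 + (-4857 + 109892)) + 222359 = (-274812 + 105035) + 222359 = -169777 + 222359 = 52582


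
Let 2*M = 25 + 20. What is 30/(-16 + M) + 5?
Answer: 125/13 ≈ 9.6154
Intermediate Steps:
M = 45/2 (M = (25 + 20)/2 = (½)*45 = 45/2 ≈ 22.500)
30/(-16 + M) + 5 = 30/(-16 + 45/2) + 5 = 30/(13/2) + 5 = (2/13)*30 + 5 = 60/13 + 5 = 125/13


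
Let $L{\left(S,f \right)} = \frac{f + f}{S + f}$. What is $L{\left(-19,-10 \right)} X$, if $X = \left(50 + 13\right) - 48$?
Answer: $\frac{300}{29} \approx 10.345$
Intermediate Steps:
$X = 15$ ($X = 63 - 48 = 15$)
$L{\left(S,f \right)} = \frac{2 f}{S + f}$
$L{\left(-19,-10 \right)} X = 2 \left(-10\right) \frac{1}{-19 - 10} \cdot 15 = 2 \left(-10\right) \frac{1}{-29} \cdot 15 = 2 \left(-10\right) \left(- \frac{1}{29}\right) 15 = \frac{20}{29} \cdot 15 = \frac{300}{29}$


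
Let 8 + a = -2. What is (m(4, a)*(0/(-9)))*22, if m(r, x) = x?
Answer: 0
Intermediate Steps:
a = -10 (a = -8 - 2 = -10)
(m(4, a)*(0/(-9)))*22 = -0/(-9)*22 = -0*(-1)/9*22 = -10*0*22 = 0*22 = 0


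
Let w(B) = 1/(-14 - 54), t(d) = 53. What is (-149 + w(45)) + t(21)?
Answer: -6529/68 ≈ -96.015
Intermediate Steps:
w(B) = -1/68 (w(B) = 1/(-68) = -1/68)
(-149 + w(45)) + t(21) = (-149 - 1/68) + 53 = -10133/68 + 53 = -6529/68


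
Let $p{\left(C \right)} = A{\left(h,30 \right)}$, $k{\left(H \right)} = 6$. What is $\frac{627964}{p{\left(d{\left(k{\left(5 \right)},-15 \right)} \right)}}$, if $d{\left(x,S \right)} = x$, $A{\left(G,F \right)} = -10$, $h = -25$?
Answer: $- \frac{313982}{5} \approx -62796.0$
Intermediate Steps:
$p{\left(C \right)} = -10$
$\frac{627964}{p{\left(d{\left(k{\left(5 \right)},-15 \right)} \right)}} = \frac{627964}{-10} = 627964 \left(- \frac{1}{10}\right) = - \frac{313982}{5}$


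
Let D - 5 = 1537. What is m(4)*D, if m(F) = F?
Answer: 6168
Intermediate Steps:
D = 1542 (D = 5 + 1537 = 1542)
m(4)*D = 4*1542 = 6168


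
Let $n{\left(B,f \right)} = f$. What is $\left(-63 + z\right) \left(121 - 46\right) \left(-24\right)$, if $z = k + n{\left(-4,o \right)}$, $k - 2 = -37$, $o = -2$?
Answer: $180000$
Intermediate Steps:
$k = -35$ ($k = 2 - 37 = -35$)
$z = -37$ ($z = -35 - 2 = -37$)
$\left(-63 + z\right) \left(121 - 46\right) \left(-24\right) = \left(-63 - 37\right) \left(121 - 46\right) \left(-24\right) = \left(-100\right) 75 \left(-24\right) = \left(-7500\right) \left(-24\right) = 180000$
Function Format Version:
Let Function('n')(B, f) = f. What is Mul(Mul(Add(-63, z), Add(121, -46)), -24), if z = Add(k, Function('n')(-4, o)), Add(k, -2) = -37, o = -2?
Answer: 180000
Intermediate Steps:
k = -35 (k = Add(2, -37) = -35)
z = -37 (z = Add(-35, -2) = -37)
Mul(Mul(Add(-63, z), Add(121, -46)), -24) = Mul(Mul(Add(-63, -37), Add(121, -46)), -24) = Mul(Mul(-100, 75), -24) = Mul(-7500, -24) = 180000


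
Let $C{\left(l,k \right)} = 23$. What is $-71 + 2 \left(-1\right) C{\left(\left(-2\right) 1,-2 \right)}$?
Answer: $-117$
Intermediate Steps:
$-71 + 2 \left(-1\right) C{\left(\left(-2\right) 1,-2 \right)} = -71 + 2 \left(-1\right) 23 = -71 - 46 = -117$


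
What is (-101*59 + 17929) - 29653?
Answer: -17683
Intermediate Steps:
(-101*59 + 17929) - 29653 = (-5959 + 17929) - 29653 = 11970 - 29653 = -17683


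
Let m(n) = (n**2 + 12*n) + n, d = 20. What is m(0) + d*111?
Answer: 2220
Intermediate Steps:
m(n) = n**2 + 13*n
m(0) + d*111 = 0*(13 + 0) + 20*111 = 0*13 + 2220 = 0 + 2220 = 2220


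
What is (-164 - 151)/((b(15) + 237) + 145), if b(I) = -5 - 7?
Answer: -63/74 ≈ -0.85135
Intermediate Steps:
b(I) = -12
(-164 - 151)/((b(15) + 237) + 145) = (-164 - 151)/((-12 + 237) + 145) = -315/(225 + 145) = -315/370 = -315*1/370 = -63/74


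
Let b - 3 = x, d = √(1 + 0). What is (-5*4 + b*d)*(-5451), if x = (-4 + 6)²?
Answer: 70863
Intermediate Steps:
d = 1 (d = √1 = 1)
x = 4 (x = 2² = 4)
b = 7 (b = 3 + 4 = 7)
(-5*4 + b*d)*(-5451) = (-5*4 + 7*1)*(-5451) = (-20 + 7)*(-5451) = -13*(-5451) = 70863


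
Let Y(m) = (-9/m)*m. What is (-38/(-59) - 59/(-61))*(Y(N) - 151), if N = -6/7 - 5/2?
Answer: -927840/3599 ≈ -257.80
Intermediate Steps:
N = -47/14 (N = -6*⅐ - 5*½ = -6/7 - 5/2 = -47/14 ≈ -3.3571)
Y(m) = -9
(-38/(-59) - 59/(-61))*(Y(N) - 151) = (-38/(-59) - 59/(-61))*(-9 - 151) = (-38*(-1/59) - 59*(-1/61))*(-160) = (38/59 + 59/61)*(-160) = (5799/3599)*(-160) = -927840/3599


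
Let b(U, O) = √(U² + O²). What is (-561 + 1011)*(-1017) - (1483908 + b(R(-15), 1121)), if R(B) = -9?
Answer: -1941558 - √1256722 ≈ -1.9427e+6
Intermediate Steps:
b(U, O) = √(O² + U²)
(-561 + 1011)*(-1017) - (1483908 + b(R(-15), 1121)) = (-561 + 1011)*(-1017) - (1483908 + √(1121² + (-9)²)) = 450*(-1017) - (1483908 + √(1256641 + 81)) = -457650 - (1483908 + √1256722) = -457650 + (-1483908 - √1256722) = -1941558 - √1256722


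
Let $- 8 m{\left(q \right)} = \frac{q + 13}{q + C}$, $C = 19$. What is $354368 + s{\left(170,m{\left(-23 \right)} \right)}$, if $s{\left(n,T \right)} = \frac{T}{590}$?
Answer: $\frac{669046783}{1888} \approx 3.5437 \cdot 10^{5}$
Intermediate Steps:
$m{\left(q \right)} = - \frac{13 + q}{8 \left(19 + q\right)}$ ($m{\left(q \right)} = - \frac{\left(q + 13\right) \frac{1}{q + 19}}{8} = - \frac{\left(13 + q\right) \frac{1}{19 + q}}{8} = - \frac{\frac{1}{19 + q} \left(13 + q\right)}{8} = - \frac{13 + q}{8 \left(19 + q\right)}$)
$s{\left(n,T \right)} = \frac{T}{590}$ ($s{\left(n,T \right)} = T \frac{1}{590} = \frac{T}{590}$)
$354368 + s{\left(170,m{\left(-23 \right)} \right)} = 354368 + \frac{\frac{1}{8} \frac{1}{19 - 23} \left(-13 - -23\right)}{590} = 354368 + \frac{\frac{1}{8} \frac{1}{-4} \left(-13 + 23\right)}{590} = 354368 + \frac{\frac{1}{8} \left(- \frac{1}{4}\right) 10}{590} = 354368 + \frac{1}{590} \left(- \frac{5}{16}\right) = 354368 - \frac{1}{1888} = \frac{669046783}{1888}$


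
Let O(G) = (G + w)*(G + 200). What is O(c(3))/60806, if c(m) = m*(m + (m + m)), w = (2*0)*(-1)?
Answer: 6129/60806 ≈ 0.10080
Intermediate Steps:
w = 0 (w = 0*(-1) = 0)
c(m) = 3*m² (c(m) = m*(m + 2*m) = m*(3*m) = 3*m²)
O(G) = G*(200 + G) (O(G) = (G + 0)*(G + 200) = G*(200 + G))
O(c(3))/60806 = ((3*3²)*(200 + 3*3²))/60806 = ((3*9)*(200 + 3*9))*(1/60806) = (27*(200 + 27))*(1/60806) = (27*227)*(1/60806) = 6129*(1/60806) = 6129/60806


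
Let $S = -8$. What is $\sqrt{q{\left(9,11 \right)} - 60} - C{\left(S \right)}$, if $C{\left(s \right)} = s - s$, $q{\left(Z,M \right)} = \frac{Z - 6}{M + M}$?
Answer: $\frac{i \sqrt{28974}}{22} \approx 7.7372 i$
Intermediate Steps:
$q{\left(Z,M \right)} = \frac{-6 + Z}{2 M}$
$C{\left(s \right)} = 0$
$\sqrt{q{\left(9,11 \right)} - 60} - C{\left(S \right)} = \sqrt{\frac{-6 + 9}{2 \cdot 11} - 60} - 0 = \sqrt{\frac{1}{2} \cdot \frac{1}{11} \cdot 3 - 60} + 0 = \sqrt{\frac{3}{22} - 60} + 0 = \sqrt{- \frac{1317}{22}} + 0 = \frac{i \sqrt{28974}}{22} + 0 = \frac{i \sqrt{28974}}{22}$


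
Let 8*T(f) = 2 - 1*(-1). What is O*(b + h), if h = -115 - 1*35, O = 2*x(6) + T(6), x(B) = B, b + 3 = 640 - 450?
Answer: 3663/8 ≈ 457.88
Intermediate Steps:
b = 187 (b = -3 + (640 - 450) = -3 + 190 = 187)
T(f) = 3/8 (T(f) = (2 - 1*(-1))/8 = (2 + 1)/8 = (⅛)*3 = 3/8)
O = 99/8 (O = 2*6 + 3/8 = 12 + 3/8 = 99/8 ≈ 12.375)
h = -150 (h = -115 - 35 = -150)
O*(b + h) = 99*(187 - 150)/8 = (99/8)*37 = 3663/8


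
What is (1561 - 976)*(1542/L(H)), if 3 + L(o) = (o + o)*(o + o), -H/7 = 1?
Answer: 902070/193 ≈ 4673.9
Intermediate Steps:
H = -7 (H = -7*1 = -7)
L(o) = -3 + 4*o² (L(o) = -3 + (o + o)*(o + o) = -3 + (2*o)*(2*o) = -3 + 4*o²)
(1561 - 976)*(1542/L(H)) = (1561 - 976)*(1542/(-3 + 4*(-7)²)) = 585*(1542/(-3 + 4*49)) = 585*(1542/(-3 + 196)) = 585*(1542/193) = 902070/193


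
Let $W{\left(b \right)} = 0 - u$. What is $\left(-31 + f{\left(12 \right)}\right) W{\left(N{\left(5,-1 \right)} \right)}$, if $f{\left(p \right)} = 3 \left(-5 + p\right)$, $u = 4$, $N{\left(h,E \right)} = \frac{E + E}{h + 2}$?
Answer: $40$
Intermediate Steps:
$N{\left(h,E \right)} = \frac{2 E}{2 + h}$
$f{\left(p \right)} = -15 + 3 p$
$W{\left(b \right)} = -4$ ($W{\left(b \right)} = 0 - 4 = -4$)
$\left(-31 + f{\left(12 \right)}\right) W{\left(N{\left(5,-1 \right)} \right)} = \left(-31 + \left(-15 + 3 \cdot 12\right)\right) \left(-4\right) = \left(-31 + \left(-15 + 36\right)\right) \left(-4\right) = \left(-31 + 21\right) \left(-4\right) = \left(-10\right) \left(-4\right) = 40$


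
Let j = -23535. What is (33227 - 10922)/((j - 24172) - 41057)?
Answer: -7435/29588 ≈ -0.25128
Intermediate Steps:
(33227 - 10922)/((j - 24172) - 41057) = (33227 - 10922)/((-23535 - 24172) - 41057) = 22305/(-47707 - 41057) = 22305/(-88764) = 22305*(-1/88764) = -7435/29588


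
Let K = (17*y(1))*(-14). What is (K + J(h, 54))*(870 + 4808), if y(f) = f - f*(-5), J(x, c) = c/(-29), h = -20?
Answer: -235443948/29 ≈ -8.1188e+6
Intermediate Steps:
J(x, c) = -c/29 (J(x, c) = c*(-1/29) = -c/29)
y(f) = 6*f (y(f) = f - (-5)*f = f + 5*f = 6*f)
K = -1428 (K = (17*(6*1))*(-14) = (17*6)*(-14) = 102*(-14) = -1428)
(K + J(h, 54))*(870 + 4808) = (-1428 - 1/29*54)*(870 + 4808) = (-1428 - 54/29)*5678 = -41466/29*5678 = -235443948/29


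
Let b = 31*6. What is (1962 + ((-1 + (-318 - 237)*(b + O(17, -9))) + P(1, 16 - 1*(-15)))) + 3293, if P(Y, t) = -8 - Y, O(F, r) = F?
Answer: -107420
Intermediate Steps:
b = 186
(1962 + ((-1 + (-318 - 237)*(b + O(17, -9))) + P(1, 16 - 1*(-15)))) + 3293 = (1962 + ((-1 + (-318 - 237)*(186 + 17)) + (-8 - 1*1))) + 3293 = (1962 + ((-1 - 555*203) + (-8 - 1))) + 3293 = (1962 + ((-1 - 112665) - 9)) + 3293 = (1962 + (-112666 - 9)) + 3293 = (1962 - 112675) + 3293 = -110713 + 3293 = -107420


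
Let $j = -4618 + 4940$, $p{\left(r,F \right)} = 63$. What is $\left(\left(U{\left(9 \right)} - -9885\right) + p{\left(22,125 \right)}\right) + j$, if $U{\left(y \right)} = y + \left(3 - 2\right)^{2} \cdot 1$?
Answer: $10280$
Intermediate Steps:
$j = 322$
$U{\left(y \right)} = 1 + y$ ($U{\left(y \right)} = y + 1^{2} \cdot 1 = y + 1 \cdot 1 = y + 1 = 1 + y$)
$\left(\left(U{\left(9 \right)} - -9885\right) + p{\left(22,125 \right)}\right) + j = \left(\left(\left(1 + 9\right) - -9885\right) + 63\right) + 322 = \left(\left(10 + 9885\right) + 63\right) + 322 = \left(9895 + 63\right) + 322 = 9958 + 322 = 10280$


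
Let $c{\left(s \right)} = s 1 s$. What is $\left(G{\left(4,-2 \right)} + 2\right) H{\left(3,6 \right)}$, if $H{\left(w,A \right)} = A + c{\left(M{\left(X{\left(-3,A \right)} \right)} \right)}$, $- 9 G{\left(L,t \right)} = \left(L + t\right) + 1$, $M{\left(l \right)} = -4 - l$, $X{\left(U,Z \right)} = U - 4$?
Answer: $25$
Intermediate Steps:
$X{\left(U,Z \right)} = -4 + U$ ($X{\left(U,Z \right)} = U - 4 = -4 + U$)
$c{\left(s \right)} = s^{2}$ ($c{\left(s \right)} = s s = s^{2}$)
$G{\left(L,t \right)} = - \frac{1}{9} - \frac{L}{9} - \frac{t}{9}$ ($G{\left(L,t \right)} = - \frac{\left(L + t\right) + 1}{9} = - \frac{1 + L + t}{9} = - \frac{1}{9} - \frac{L}{9} - \frac{t}{9}$)
$H{\left(w,A \right)} = 9 + A$ ($H{\left(w,A \right)} = A + \left(-4 - \left(-4 - 3\right)\right)^{2} = A + \left(-4 - -7\right)^{2} = A + \left(-4 + 7\right)^{2} = A + 3^{2} = A + 9 = 9 + A$)
$\left(G{\left(4,-2 \right)} + 2\right) H{\left(3,6 \right)} = \left(\left(- \frac{1}{9} - \frac{4}{9} - - \frac{2}{9}\right) + 2\right) \left(9 + 6\right) = \left(\left(- \frac{1}{9} - \frac{4}{9} + \frac{2}{9}\right) + 2\right) 15 = \left(- \frac{1}{3} + 2\right) 15 = \frac{5}{3} \cdot 15 = 25$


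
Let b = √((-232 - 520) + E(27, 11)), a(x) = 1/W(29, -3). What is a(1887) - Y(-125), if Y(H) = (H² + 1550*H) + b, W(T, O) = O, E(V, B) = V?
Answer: 534374/3 - 5*I*√29 ≈ 1.7812e+5 - 26.926*I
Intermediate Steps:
a(x) = -⅓ (a(x) = 1/(-3) = -⅓)
b = 5*I*√29 (b = √((-232 - 520) + 27) = √(-752 + 27) = √(-725) = 5*I*√29 ≈ 26.926*I)
Y(H) = H² + 1550*H + 5*I*√29 (Y(H) = (H² + 1550*H) + 5*I*√29 = H² + 1550*H + 5*I*√29)
a(1887) - Y(-125) = -⅓ - ((-125)² + 1550*(-125) + 5*I*√29) = -⅓ - (15625 - 193750 + 5*I*√29) = -⅓ - (-178125 + 5*I*√29) = -⅓ + (178125 - 5*I*√29) = 534374/3 - 5*I*√29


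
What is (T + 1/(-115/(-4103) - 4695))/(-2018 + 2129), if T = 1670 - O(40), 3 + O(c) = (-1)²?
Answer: 10736172579/712748390 ≈ 15.063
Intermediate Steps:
O(c) = -2 (O(c) = -3 + (-1)² = -3 + 1 = -2)
T = 1672 (T = 1670 - 1*(-2) = 1670 + 2 = 1672)
(T + 1/(-115/(-4103) - 4695))/(-2018 + 2129) = (1672 + 1/(-115/(-4103) - 4695))/(-2018 + 2129) = (1672 + 1/(-115*(-1/4103) - 4695))/111 = (1672 + 1/(115/4103 - 4695))*(1/111) = (1672 + 1/(-19263470/4103))*(1/111) = (1672 - 4103/19263470)*(1/111) = (32208517737/19263470)*(1/111) = 10736172579/712748390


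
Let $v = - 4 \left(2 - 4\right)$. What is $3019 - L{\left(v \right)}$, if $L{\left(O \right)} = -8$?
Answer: $3027$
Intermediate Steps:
$v = 8$ ($v = \left(-4\right) \left(-2\right) = 8$)
$3019 - L{\left(v \right)} = 3019 - -8 = 3019 + 8 = 3027$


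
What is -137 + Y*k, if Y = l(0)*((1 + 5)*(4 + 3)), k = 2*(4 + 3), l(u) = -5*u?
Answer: -137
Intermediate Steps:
k = 14 (k = 2*7 = 14)
Y = 0 (Y = (-5*0)*((1 + 5)*(4 + 3)) = 0*(6*7) = 0*42 = 0)
-137 + Y*k = -137 + 0*14 = -137 + 0 = -137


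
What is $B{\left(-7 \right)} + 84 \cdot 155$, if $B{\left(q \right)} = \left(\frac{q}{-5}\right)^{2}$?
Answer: $\frac{325549}{25} \approx 13022.0$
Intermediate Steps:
$B{\left(q \right)} = \frac{q^{2}}{25}$ ($B{\left(q \right)} = \left(q \left(- \frac{1}{5}\right)\right)^{2} = \left(- \frac{q}{5}\right)^{2} = \frac{q^{2}}{25}$)
$B{\left(-7 \right)} + 84 \cdot 155 = \frac{\left(-7\right)^{2}}{25} + 84 \cdot 155 = \frac{1}{25} \cdot 49 + 13020 = \frac{49}{25} + 13020 = \frac{325549}{25}$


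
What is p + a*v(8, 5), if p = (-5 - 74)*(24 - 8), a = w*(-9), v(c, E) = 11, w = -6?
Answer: -670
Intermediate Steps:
a = 54 (a = -6*(-9) = 54)
p = -1264 (p = -79*16 = -1264)
p + a*v(8, 5) = -1264 + 54*11 = -1264 + 594 = -670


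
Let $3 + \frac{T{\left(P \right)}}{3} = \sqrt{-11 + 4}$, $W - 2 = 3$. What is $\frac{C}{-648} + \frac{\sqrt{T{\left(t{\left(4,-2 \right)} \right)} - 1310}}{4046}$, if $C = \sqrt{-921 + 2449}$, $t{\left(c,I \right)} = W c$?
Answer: $- \frac{\sqrt{382}}{324} + \frac{\sqrt{-1319 + 3 i \sqrt{7}}}{4046} \approx -0.060297 + 0.0089763 i$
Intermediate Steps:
$W = 5$ ($W = 2 + 3 = 5$)
$t{\left(c,I \right)} = 5 c$
$T{\left(P \right)} = -9 + 3 i \sqrt{7}$ ($T{\left(P \right)} = -9 + 3 \sqrt{-11 + 4} = -9 + 3 \sqrt{-7} = -9 + 3 i \sqrt{7}$)
$C = 2 \sqrt{382}$ ($C = \sqrt{1528} = 2 \sqrt{382} \approx 39.09$)
$\frac{C}{-648} + \frac{\sqrt{T{\left(t{\left(4,-2 \right)} \right)} - 1310}}{4046} = \frac{2 \sqrt{382}}{-648} + \frac{\sqrt{\left(-9 + 3 i \sqrt{7}\right) - 1310}}{4046} = 2 \sqrt{382} \left(- \frac{1}{648}\right) + \sqrt{-1319 + 3 i \sqrt{7}} \cdot \frac{1}{4046} = - \frac{\sqrt{382}}{324} + \frac{\sqrt{-1319 + 3 i \sqrt{7}}}{4046}$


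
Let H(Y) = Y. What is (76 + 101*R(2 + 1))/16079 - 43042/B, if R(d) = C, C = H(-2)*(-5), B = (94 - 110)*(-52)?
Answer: -345584383/6688864 ≈ -51.666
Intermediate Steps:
B = 832 (B = -16*(-52) = 832)
C = 10 (C = -2*(-5) = 10)
R(d) = 10
(76 + 101*R(2 + 1))/16079 - 43042/B = (76 + 101*10)/16079 - 43042/832 = (76 + 1010)*(1/16079) - 43042*1/832 = 1086*(1/16079) - 21521/416 = 1086/16079 - 21521/416 = -345584383/6688864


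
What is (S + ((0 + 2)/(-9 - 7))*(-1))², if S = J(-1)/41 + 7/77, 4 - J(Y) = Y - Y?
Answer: 1279161/13017664 ≈ 0.098264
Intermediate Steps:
J(Y) = 4 (J(Y) = 4 - (Y - Y) = 4 - 1*0 = 4 + 0 = 4)
S = 85/451 (S = 4/41 + 7/77 = 4*(1/41) + 7*(1/77) = 4/41 + 1/11 = 85/451 ≈ 0.18847)
(S + ((0 + 2)/(-9 - 7))*(-1))² = (85/451 + ((0 + 2)/(-9 - 7))*(-1))² = (85/451 + (2/(-16))*(-1))² = (85/451 + (2*(-1/16))*(-1))² = (85/451 - ⅛*(-1))² = (85/451 + ⅛)² = (1131/3608)² = 1279161/13017664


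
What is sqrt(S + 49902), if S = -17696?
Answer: sqrt(32206) ≈ 179.46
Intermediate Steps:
sqrt(S + 49902) = sqrt(-17696 + 49902) = sqrt(32206)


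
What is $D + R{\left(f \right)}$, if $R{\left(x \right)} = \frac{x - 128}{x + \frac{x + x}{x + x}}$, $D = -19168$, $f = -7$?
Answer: $- \frac{38291}{2} \approx -19146.0$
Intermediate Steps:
$R{\left(x \right)} = \frac{-128 + x}{1 + x}$ ($R{\left(x \right)} = \frac{-128 + x}{x + \frac{2 x}{2 x}} = \frac{-128 + x}{x + 2 x \frac{1}{2 x}} = \frac{-128 + x}{x + 1} = \frac{-128 + x}{1 + x}$)
$D + R{\left(f \right)} = -19168 + \frac{-128 - 7}{1 - 7} = -19168 + \frac{1}{-6} \left(-135\right) = -19168 - - \frac{45}{2} = -19168 + \frac{45}{2} = - \frac{38291}{2}$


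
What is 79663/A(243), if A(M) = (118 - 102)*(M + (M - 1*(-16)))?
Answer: 79663/8032 ≈ 9.9182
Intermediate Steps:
A(M) = 256 + 32*M (A(M) = 16*(M + (M + 16)) = 16*(M + (16 + M)) = 16*(16 + 2*M) = 256 + 32*M)
79663/A(243) = 79663/(256 + 32*243) = 79663/(256 + 7776) = 79663/8032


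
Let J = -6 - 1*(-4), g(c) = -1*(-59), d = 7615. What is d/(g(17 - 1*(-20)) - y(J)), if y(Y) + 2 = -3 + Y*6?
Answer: 7615/76 ≈ 100.20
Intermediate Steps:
g(c) = 59
J = -2 (J = -6 + 4 = -2)
y(Y) = -5 + 6*Y (y(Y) = -2 + (-3 + Y*6) = -2 + (-3 + 6*Y) = -5 + 6*Y)
d/(g(17 - 1*(-20)) - y(J)) = 7615/(59 - (-5 + 6*(-2))) = 7615/(59 - (-5 - 12)) = 7615/(59 - 1*(-17)) = 7615/(59 + 17) = 7615/76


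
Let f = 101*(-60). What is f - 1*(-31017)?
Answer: 24957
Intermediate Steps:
f = -6060
f - 1*(-31017) = -6060 - 1*(-31017) = -6060 + 31017 = 24957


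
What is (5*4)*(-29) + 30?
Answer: -550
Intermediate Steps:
(5*4)*(-29) + 30 = 20*(-29) + 30 = -580 + 30 = -550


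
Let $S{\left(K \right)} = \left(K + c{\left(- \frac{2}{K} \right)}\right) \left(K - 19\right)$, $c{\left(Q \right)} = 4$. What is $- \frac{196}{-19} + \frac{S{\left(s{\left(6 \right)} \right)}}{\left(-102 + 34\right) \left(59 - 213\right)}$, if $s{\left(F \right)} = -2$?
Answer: $\frac{146551}{14212} \approx 10.312$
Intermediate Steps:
$S{\left(K \right)} = \left(-19 + K\right) \left(4 + K\right)$ ($S{\left(K \right)} = \left(K + 4\right) \left(K - 19\right) = \left(4 + K\right) \left(-19 + K\right) = \left(-19 + K\right) \left(4 + K\right)$)
$- \frac{196}{-19} + \frac{S{\left(s{\left(6 \right)} \right)}}{\left(-102 + 34\right) \left(59 - 213\right)} = - \frac{196}{-19} + \frac{-76 + \left(-2\right)^{2} - -30}{\left(-102 + 34\right) \left(59 - 213\right)} = \left(-196\right) \left(- \frac{1}{19}\right) + \frac{-76 + 4 + 30}{\left(-68\right) \left(-154\right)} = \frac{196}{19} - \frac{42}{10472} = \frac{196}{19} - \frac{3}{748} = \frac{146551}{14212}$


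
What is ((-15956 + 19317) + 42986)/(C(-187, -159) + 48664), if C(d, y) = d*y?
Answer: 46347/78397 ≈ 0.59118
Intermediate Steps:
((-15956 + 19317) + 42986)/(C(-187, -159) + 48664) = ((-15956 + 19317) + 42986)/(-187*(-159) + 48664) = (3361 + 42986)/(29733 + 48664) = 46347/78397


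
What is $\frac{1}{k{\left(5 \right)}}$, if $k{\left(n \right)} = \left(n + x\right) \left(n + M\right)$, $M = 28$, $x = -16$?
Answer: $- \frac{1}{363} \approx -0.0027548$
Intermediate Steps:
$k{\left(n \right)} = \left(-16 + n\right) \left(28 + n\right)$ ($k{\left(n \right)} = \left(n - 16\right) \left(n + 28\right) = \left(-16 + n\right) \left(28 + n\right)$)
$\frac{1}{k{\left(5 \right)}} = \frac{1}{-448 + 5^{2} + 12 \cdot 5} = \frac{1}{-448 + 25 + 60} = \frac{1}{-363} = - \frac{1}{363}$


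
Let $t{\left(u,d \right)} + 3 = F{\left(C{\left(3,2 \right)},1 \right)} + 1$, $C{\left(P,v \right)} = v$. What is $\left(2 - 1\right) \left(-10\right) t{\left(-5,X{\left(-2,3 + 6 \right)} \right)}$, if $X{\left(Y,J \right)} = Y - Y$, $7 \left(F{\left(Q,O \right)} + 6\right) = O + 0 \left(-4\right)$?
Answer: $\frac{550}{7} \approx 78.571$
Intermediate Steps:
$F{\left(Q,O \right)} = -6 + \frac{O}{7}$ ($F{\left(Q,O \right)} = -6 + \frac{O + 0 \left(-4\right)}{7} = -6 + \frac{O + 0}{7} = -6 + \frac{O}{7}$)
$X{\left(Y,J \right)} = 0$
$t{\left(u,d \right)} = - \frac{55}{7}$ ($t{\left(u,d \right)} = -3 + \left(\left(-6 + \frac{1}{7} \cdot 1\right) + 1\right) = -3 + \left(\left(-6 + \frac{1}{7}\right) + 1\right) = -3 + \left(- \frac{41}{7} + 1\right) = -3 - \frac{34}{7} = - \frac{55}{7}$)
$\left(2 - 1\right) \left(-10\right) t{\left(-5,X{\left(-2,3 + 6 \right)} \right)} = \left(2 - 1\right) \left(-10\right) \left(- \frac{55}{7}\right) = 1 \left(-10\right) \left(- \frac{55}{7}\right) = \left(-10\right) \left(- \frac{55}{7}\right) = \frac{550}{7}$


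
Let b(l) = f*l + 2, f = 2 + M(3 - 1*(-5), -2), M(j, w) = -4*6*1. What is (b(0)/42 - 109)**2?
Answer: 5234944/441 ≈ 11871.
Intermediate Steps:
M(j, w) = -24 (M(j, w) = -24*1 = -24)
f = -22 (f = 2 - 24 = -22)
b(l) = 2 - 22*l (b(l) = -22*l + 2 = 2 - 22*l)
(b(0)/42 - 109)**2 = ((2 - 22*0)/42 - 109)**2 = ((2 + 0)*(1/42) - 109)**2 = (2*(1/42) - 109)**2 = (1/21 - 109)**2 = (-2288/21)**2 = 5234944/441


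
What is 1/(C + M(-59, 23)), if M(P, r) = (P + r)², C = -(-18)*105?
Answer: 1/3186 ≈ 0.00031387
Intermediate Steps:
C = 1890 (C = -18*(-105) = 1890)
1/(C + M(-59, 23)) = 1/(1890 + (-59 + 23)²) = 1/(1890 + (-36)²) = 1/(1890 + 1296) = 1/3186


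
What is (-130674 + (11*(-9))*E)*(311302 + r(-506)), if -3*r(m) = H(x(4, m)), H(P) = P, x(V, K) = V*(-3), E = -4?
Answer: -40556323068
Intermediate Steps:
x(V, K) = -3*V
r(m) = 4 (r(m) = -(-1)*4 = -1/3*(-12) = 4)
(-130674 + (11*(-9))*E)*(311302 + r(-506)) = (-130674 + (11*(-9))*(-4))*(311302 + 4) = (-130674 - 99*(-4))*311306 = (-130674 + 396)*311306 = -130278*311306 = -40556323068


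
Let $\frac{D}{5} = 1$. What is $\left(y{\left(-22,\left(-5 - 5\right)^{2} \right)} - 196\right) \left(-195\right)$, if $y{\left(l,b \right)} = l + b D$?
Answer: $-54990$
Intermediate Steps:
$D = 5$ ($D = 5 \cdot 1 = 5$)
$y{\left(l,b \right)} = l + 5 b$ ($y{\left(l,b \right)} = l + b 5 = l + 5 b$)
$\left(y{\left(-22,\left(-5 - 5\right)^{2} \right)} - 196\right) \left(-195\right) = \left(\left(-22 + 5 \left(-5 - 5\right)^{2}\right) - 196\right) \left(-195\right) = \left(\left(-22 + 5 \left(-10\right)^{2}\right) - 196\right) \left(-195\right) = \left(\left(-22 + 5 \cdot 100\right) - 196\right) \left(-195\right) = \left(\left(-22 + 500\right) - 196\right) \left(-195\right) = \left(478 - 196\right) \left(-195\right) = 282 \left(-195\right) = -54990$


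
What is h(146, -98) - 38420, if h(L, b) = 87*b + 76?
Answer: -46870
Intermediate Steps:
h(L, b) = 76 + 87*b
h(146, -98) - 38420 = (76 + 87*(-98)) - 38420 = (76 - 8526) - 38420 = -8450 - 38420 = -46870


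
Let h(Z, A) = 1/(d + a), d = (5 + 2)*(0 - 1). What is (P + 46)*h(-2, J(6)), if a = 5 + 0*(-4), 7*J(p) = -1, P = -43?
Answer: -3/2 ≈ -1.5000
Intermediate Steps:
J(p) = -⅐ (J(p) = (⅐)*(-1) = -⅐)
d = -7 (d = 7*(-1) = -7)
a = 5 (a = 5 + 0 = 5)
h(Z, A) = -½ (h(Z, A) = 1/(-7 + 5) = 1/(-2) = -½)
(P + 46)*h(-2, J(6)) = (-43 + 46)*(-½) = 3*(-½) = -3/2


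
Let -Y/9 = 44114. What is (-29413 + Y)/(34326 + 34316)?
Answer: -426439/68642 ≈ -6.2125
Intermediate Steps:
Y = -397026 (Y = -9*44114 = -397026)
(-29413 + Y)/(34326 + 34316) = (-29413 - 397026)/(34326 + 34316) = -426439/68642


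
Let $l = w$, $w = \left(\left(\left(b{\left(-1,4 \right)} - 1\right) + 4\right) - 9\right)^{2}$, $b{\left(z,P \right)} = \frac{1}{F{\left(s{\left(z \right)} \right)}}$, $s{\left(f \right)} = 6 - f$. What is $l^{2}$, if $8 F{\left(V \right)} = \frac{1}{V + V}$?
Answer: $126247696$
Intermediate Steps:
$F{\left(V \right)} = \frac{1}{16 V}$ ($F{\left(V \right)} = \frac{1}{8 \left(V + V\right)} = \frac{1}{8 \cdot 2 V} = \frac{\frac{1}{2} \frac{1}{V}}{8} = \frac{1}{16 V}$)
$b{\left(z,P \right)} = 96 - 16 z$ ($b{\left(z,P \right)} = \frac{1}{\frac{1}{16} \frac{1}{6 - z}} = 96 - 16 z$)
$w = 11236$ ($w = \left(\left(\left(\left(96 - -16\right) - 1\right) + 4\right) - 9\right)^{2} = \left(\left(\left(\left(96 + 16\right) - 1\right) + 4\right) - 9\right)^{2} = \left(\left(\left(112 - 1\right) + 4\right) - 9\right)^{2} = \left(\left(111 + 4\right) - 9\right)^{2} = \left(115 - 9\right)^{2} = 106^{2} = 11236$)
$l = 11236$
$l^{2} = 11236^{2} = 126247696$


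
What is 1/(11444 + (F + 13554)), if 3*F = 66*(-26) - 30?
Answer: 1/24416 ≈ 4.0957e-5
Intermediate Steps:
F = -582 (F = (66*(-26) - 30)/3 = (-1716 - 30)/3 = (1/3)*(-1746) = -582)
1/(11444 + (F + 13554)) = 1/(11444 + (-582 + 13554)) = 1/(11444 + 12972) = 1/24416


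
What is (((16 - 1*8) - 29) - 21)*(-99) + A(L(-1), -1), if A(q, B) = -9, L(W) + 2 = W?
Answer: 4149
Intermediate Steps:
L(W) = -2 + W
(((16 - 1*8) - 29) - 21)*(-99) + A(L(-1), -1) = (((16 - 1*8) - 29) - 21)*(-99) - 9 = (((16 - 8) - 29) - 21)*(-99) - 9 = ((8 - 29) - 21)*(-99) - 9 = (-21 - 21)*(-99) - 9 = -42*(-99) - 9 = 4158 - 9 = 4149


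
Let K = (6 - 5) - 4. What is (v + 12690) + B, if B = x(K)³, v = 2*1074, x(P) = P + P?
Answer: 14622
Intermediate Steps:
K = -3 (K = 1 - 4 = -3)
x(P) = 2*P
v = 2148
B = -216 (B = (2*(-3))³ = (-6)³ = -216)
(v + 12690) + B = (2148 + 12690) - 216 = 14838 - 216 = 14622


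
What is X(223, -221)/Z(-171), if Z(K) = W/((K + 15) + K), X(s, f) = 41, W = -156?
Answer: 4469/52 ≈ 85.942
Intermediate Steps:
Z(K) = -156/(15 + 2*K) (Z(K) = -156/((K + 15) + K) = -156/((15 + K) + K) = -156/(15 + 2*K))
X(223, -221)/Z(-171) = 41/((-156/(15 + 2*(-171)))) = 41/((-156/(15 - 342))) = 41/((-156/(-327))) = 41/((-156*(-1/327))) = 41/(52/109) = 41*(109/52) = 4469/52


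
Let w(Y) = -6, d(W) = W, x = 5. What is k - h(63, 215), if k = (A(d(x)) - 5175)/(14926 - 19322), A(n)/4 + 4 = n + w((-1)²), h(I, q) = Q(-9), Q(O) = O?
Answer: 44759/4396 ≈ 10.182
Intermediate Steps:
h(I, q) = -9
A(n) = -40 + 4*n (A(n) = -16 + 4*(n - 6) = -16 + 4*(-6 + n) = -16 + (-24 + 4*n) = -40 + 4*n)
k = 5195/4396 (k = ((-40 + 4*5) - 5175)/(14926 - 19322) = ((-40 + 20) - 5175)/(-4396) = (-20 - 5175)*(-1/4396) = -5195*(-1/4396) = 5195/4396 ≈ 1.1818)
k - h(63, 215) = 5195/4396 - 1*(-9) = 5195/4396 + 9 = 44759/4396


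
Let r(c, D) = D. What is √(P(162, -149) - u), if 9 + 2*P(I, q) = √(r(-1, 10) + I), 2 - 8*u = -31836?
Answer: √(-15937 + 4*√43)/2 ≈ 63.069*I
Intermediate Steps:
u = 15919/4 (u = ¼ - ⅛*(-31836) = ¼ + 7959/2 = 15919/4 ≈ 3979.8)
P(I, q) = -9/2 + √(10 + I)/2
√(P(162, -149) - u) = √((-9/2 + √(10 + 162)/2) - 1*15919/4) = √((-9/2 + √172/2) - 15919/4) = √((-9/2 + (2*√43)/2) - 15919/4) = √((-9/2 + √43) - 15919/4) = √(-15937/4 + √43)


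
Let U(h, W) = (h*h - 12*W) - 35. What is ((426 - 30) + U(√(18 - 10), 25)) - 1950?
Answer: -1881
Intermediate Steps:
U(h, W) = -35 + h² - 12*W (U(h, W) = (h² - 12*W) - 35 = -35 + h² - 12*W)
((426 - 30) + U(√(18 - 10), 25)) - 1950 = ((426 - 30) + (-35 + (√(18 - 10))² - 12*25)) - 1950 = (396 + (-35 + (√8)² - 300)) - 1950 = (396 + (-35 + (2*√2)² - 300)) - 1950 = (396 + (-35 + 8 - 300)) - 1950 = (396 - 327) - 1950 = 69 - 1950 = -1881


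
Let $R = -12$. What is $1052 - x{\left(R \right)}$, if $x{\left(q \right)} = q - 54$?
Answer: $1118$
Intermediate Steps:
$x{\left(q \right)} = -54 + q$
$1052 - x{\left(R \right)} = 1052 - \left(-54 - 12\right) = 1052 - -66 = 1052 + 66 = 1118$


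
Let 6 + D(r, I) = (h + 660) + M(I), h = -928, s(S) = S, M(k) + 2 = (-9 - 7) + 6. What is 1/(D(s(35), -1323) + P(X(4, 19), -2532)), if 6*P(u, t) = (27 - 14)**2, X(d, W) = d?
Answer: -6/1547 ≈ -0.0038785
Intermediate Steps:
M(k) = -12 (M(k) = -2 + ((-9 - 7) + 6) = -2 + (-16 + 6) = -2 - 10 = -12)
P(u, t) = 169/6 (P(u, t) = (27 - 14)**2/6 = (1/6)*13**2 = (1/6)*169 = 169/6)
D(r, I) = -286 (D(r, I) = -6 + ((-928 + 660) - 12) = -6 + (-268 - 12) = -6 - 280 = -286)
1/(D(s(35), -1323) + P(X(4, 19), -2532)) = 1/(-286 + 169/6) = 1/(-1547/6) = -6/1547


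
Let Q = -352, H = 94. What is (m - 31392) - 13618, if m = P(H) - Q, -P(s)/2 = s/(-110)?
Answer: -2456096/55 ≈ -44656.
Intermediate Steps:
P(s) = s/55 (P(s) = -2*s/(-110) = -2*s*(-1)/110 = -(-1)*s/55 = s/55)
m = 19454/55 (m = (1/55)*94 - 1*(-352) = 94/55 + 352 = 19454/55 ≈ 353.71)
(m - 31392) - 13618 = (19454/55 - 31392) - 13618 = -1707106/55 - 13618 = -2456096/55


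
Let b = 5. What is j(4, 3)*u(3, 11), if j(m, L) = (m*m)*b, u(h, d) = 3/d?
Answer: 240/11 ≈ 21.818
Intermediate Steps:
j(m, L) = 5*m² (j(m, L) = (m*m)*5 = m²*5 = 5*m²)
j(4, 3)*u(3, 11) = (5*4²)*(3/11) = (5*16)*(3*(1/11)) = 80*(3/11) = 240/11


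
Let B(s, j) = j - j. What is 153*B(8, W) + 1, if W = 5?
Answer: 1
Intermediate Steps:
B(s, j) = 0
153*B(8, W) + 1 = 153*0 + 1 = 0 + 1 = 1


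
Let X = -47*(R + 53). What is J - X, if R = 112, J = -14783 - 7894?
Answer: -14922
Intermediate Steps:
J = -22677
X = -7755 (X = -47*(112 + 53) = -47*165 = -7755)
J - X = -22677 - 1*(-7755) = -22677 + 7755 = -14922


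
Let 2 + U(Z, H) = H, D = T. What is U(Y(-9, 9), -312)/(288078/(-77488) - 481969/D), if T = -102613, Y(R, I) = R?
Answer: -1248350354608/3893133029 ≈ -320.65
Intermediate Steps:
D = -102613
U(Z, H) = -2 + H
U(Y(-9, 9), -312)/(288078/(-77488) - 481969/D) = (-2 - 312)/(288078/(-77488) - 481969/(-102613)) = -314/(288078*(-1/77488) - 481969*(-1/102613)) = -314/(-144039/38744 + 481969/102613) = -314/3893133029/3975638072 = -314*3975638072/3893133029 = -1248350354608/3893133029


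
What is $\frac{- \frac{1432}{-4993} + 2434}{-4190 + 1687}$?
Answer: $- \frac{12154394}{12497479} \approx -0.97255$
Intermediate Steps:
$\frac{- \frac{1432}{-4993} + 2434}{-4190 + 1687} = \frac{\left(-1432\right) \left(- \frac{1}{4993}\right) + 2434}{-2503} = \left(\frac{1432}{4993} + 2434\right) \left(- \frac{1}{2503}\right) = \frac{12154394}{4993} \left(- \frac{1}{2503}\right) = - \frac{12154394}{12497479}$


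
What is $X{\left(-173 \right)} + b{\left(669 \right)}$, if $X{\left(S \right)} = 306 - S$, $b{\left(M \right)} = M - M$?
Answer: $479$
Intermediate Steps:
$b{\left(M \right)} = 0$
$X{\left(-173 \right)} + b{\left(669 \right)} = \left(306 - -173\right) + 0 = \left(306 + 173\right) + 0 = 479 + 0 = 479$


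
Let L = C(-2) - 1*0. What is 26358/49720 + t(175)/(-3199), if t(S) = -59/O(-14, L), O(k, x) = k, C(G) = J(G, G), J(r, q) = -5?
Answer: 294383977/556689980 ≈ 0.52881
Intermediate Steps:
C(G) = -5
L = -5 (L = -5 - 1*0 = -5 + 0 = -5)
t(S) = 59/14 (t(S) = -59/(-14) = -59*(-1/14) = 59/14)
26358/49720 + t(175)/(-3199) = 26358/49720 + (59/14)/(-3199) = 26358*(1/49720) + (59/14)*(-1/3199) = 13179/24860 - 59/44786 = 294383977/556689980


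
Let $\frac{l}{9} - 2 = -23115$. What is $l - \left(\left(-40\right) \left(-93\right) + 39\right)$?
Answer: $-211776$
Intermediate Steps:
$l = -208017$ ($l = 18 + 9 \left(-23115\right) = 18 - 208035 = -208017$)
$l - \left(\left(-40\right) \left(-93\right) + 39\right) = -208017 - \left(\left(-40\right) \left(-93\right) + 39\right) = -208017 - \left(3720 + 39\right) = -208017 - 3759 = -211776$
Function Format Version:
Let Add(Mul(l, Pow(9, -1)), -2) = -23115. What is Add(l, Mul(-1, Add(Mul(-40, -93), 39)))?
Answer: -211776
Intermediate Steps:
l = -208017 (l = Add(18, Mul(9, -23115)) = Add(18, -208035) = -208017)
Add(l, Mul(-1, Add(Mul(-40, -93), 39))) = Add(-208017, Mul(-1, Add(Mul(-40, -93), 39))) = Add(-208017, Mul(-1, Add(3720, 39))) = Add(-208017, Mul(-1, 3759)) = Add(-208017, -3759) = -211776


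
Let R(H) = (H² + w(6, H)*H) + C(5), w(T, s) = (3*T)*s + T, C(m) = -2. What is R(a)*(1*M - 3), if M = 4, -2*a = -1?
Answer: 23/4 ≈ 5.7500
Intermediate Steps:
a = ½ (a = -½*(-1) = ½ ≈ 0.50000)
w(T, s) = T + 3*T*s (w(T, s) = 3*T*s + T = T + 3*T*s)
R(H) = -2 + H² + H*(6 + 18*H) (R(H) = (H² + (6*(1 + 3*H))*H) - 2 = (H² + (6 + 18*H)*H) - 2 = (H² + H*(6 + 18*H)) - 2 = -2 + H² + H*(6 + 18*H))
R(a)*(1*M - 3) = (-2 + 6*(½) + 19*(½)²)*(1*4 - 3) = (-2 + 3 + 19*(¼))*(4 - 3) = (-2 + 3 + 19/4)*1 = (23/4)*1 = 23/4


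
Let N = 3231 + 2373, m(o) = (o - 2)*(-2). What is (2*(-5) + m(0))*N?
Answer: -33624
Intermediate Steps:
m(o) = 4 - 2*o (m(o) = (-2 + o)*(-2) = 4 - 2*o)
N = 5604
(2*(-5) + m(0))*N = (2*(-5) + (4 - 2*0))*5604 = (-10 + (4 + 0))*5604 = (-10 + 4)*5604 = -6*5604 = -33624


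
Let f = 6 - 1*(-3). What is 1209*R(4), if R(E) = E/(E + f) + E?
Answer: 5208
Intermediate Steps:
f = 9 (f = 6 + 3 = 9)
R(E) = E + E/(9 + E) (R(E) = E/(E + 9) + E = E/(9 + E) + E = E + E/(9 + E))
1209*R(4) = 1209*(4*(10 + 4)/(9 + 4)) = 1209*(4*14/13) = 1209*(4*(1/13)*14) = 1209*(56/13) = 5208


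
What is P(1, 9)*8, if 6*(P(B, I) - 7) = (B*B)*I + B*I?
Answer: 80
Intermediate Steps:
P(B, I) = 7 + B*I/6 + I*B²/6 (P(B, I) = 7 + ((B*B)*I + B*I)/6 = 7 + (B²*I + B*I)/6 = 7 + (I*B² + B*I)/6 = 7 + (B*I + I*B²)/6 = 7 + (B*I/6 + I*B²/6) = 7 + B*I/6 + I*B²/6)
P(1, 9)*8 = (7 + (⅙)*1*9 + (⅙)*9*1²)*8 = (7 + 3/2 + (⅙)*9*1)*8 = (7 + 3/2 + 3/2)*8 = 10*8 = 80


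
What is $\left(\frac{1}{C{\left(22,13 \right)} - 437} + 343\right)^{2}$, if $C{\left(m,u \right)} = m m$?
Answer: $\frac{259918884}{2209} \approx 1.1766 \cdot 10^{5}$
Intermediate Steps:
$C{\left(m,u \right)} = m^{2}$
$\left(\frac{1}{C{\left(22,13 \right)} - 437} + 343\right)^{2} = \left(\frac{1}{22^{2} - 437} + 343\right)^{2} = \left(\frac{1}{484 - 437} + 343\right)^{2} = \left(\frac{1}{47} + 343\right)^{2} = \left(\frac{16122}{47}\right)^{2} = \frac{259918884}{2209}$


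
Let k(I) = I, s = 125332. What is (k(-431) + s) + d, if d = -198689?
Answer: -73788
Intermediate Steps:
(k(-431) + s) + d = (-431 + 125332) - 198689 = 124901 - 198689 = -73788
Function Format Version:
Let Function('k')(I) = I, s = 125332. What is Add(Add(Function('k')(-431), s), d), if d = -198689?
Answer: -73788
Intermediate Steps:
Add(Add(Function('k')(-431), s), d) = Add(Add(-431, 125332), -198689) = Add(124901, -198689) = -73788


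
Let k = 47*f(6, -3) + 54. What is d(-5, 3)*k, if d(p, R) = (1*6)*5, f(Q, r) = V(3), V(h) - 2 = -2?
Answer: 1620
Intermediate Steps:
V(h) = 0 (V(h) = 2 - 2 = 0)
f(Q, r) = 0
d(p, R) = 30 (d(p, R) = 6*5 = 30)
k = 54 (k = 47*0 + 54 = 0 + 54 = 54)
d(-5, 3)*k = 30*54 = 1620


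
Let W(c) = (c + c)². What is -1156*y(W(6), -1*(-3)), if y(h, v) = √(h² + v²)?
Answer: -3468*√2305 ≈ -1.6650e+5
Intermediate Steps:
W(c) = 4*c² (W(c) = (2*c)² = 4*c²)
-1156*y(W(6), -1*(-3)) = -1156*√((4*6²)² + (-1*(-3))²) = -1156*√((4*36)² + 3²) = -1156*√(144² + 9) = -1156*√(20736 + 9) = -3468*√2305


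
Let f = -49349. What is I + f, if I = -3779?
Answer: -53128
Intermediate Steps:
I + f = -3779 - 49349 = -53128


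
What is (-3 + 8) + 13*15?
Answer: 200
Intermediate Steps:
(-3 + 8) + 13*15 = 5 + 195 = 200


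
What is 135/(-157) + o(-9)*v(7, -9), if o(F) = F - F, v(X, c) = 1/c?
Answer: -135/157 ≈ -0.85987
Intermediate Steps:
o(F) = 0
135/(-157) + o(-9)*v(7, -9) = 135/(-157) + 0/(-9) = 135*(-1/157) + 0*(-⅑) = -135/157 + 0 = -135/157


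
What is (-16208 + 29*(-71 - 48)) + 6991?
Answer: -12668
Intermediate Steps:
(-16208 + 29*(-71 - 48)) + 6991 = (-16208 + 29*(-119)) + 6991 = (-16208 - 3451) + 6991 = -19659 + 6991 = -12668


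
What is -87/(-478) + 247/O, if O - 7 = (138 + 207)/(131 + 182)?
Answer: 18587645/606104 ≈ 30.667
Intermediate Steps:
O = 2536/313 (O = 7 + (138 + 207)/(131 + 182) = 7 + 345/313 = 2536/313 ≈ 8.1022)
-87/(-478) + 247/O = -87/(-478) + 247/(2536/313) = -87*(-1/478) + 247*(313/2536) = 87/478 + 77311/2536 = 18587645/606104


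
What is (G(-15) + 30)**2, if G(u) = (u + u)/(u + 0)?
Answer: 1024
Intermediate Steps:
G(u) = 2 (G(u) = (2*u)/u = 2)
(G(-15) + 30)**2 = (2 + 30)**2 = 32**2 = 1024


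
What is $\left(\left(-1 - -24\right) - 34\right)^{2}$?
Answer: $121$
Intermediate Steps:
$\left(\left(-1 - -24\right) - 34\right)^{2} = \left(\left(-1 + 24\right) - 34\right)^{2} = \left(23 - 34\right)^{2} = \left(-11\right)^{2} = 121$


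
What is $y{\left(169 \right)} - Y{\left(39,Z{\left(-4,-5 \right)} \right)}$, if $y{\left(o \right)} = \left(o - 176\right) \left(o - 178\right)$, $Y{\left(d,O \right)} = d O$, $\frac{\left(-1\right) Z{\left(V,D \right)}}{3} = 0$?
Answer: $63$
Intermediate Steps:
$Z{\left(V,D \right)} = 0$ ($Z{\left(V,D \right)} = \left(-3\right) 0 = 0$)
$Y{\left(d,O \right)} = O d$
$y{\left(o \right)} = \left(-178 + o\right) \left(-176 + o\right)$ ($y{\left(o \right)} = \left(-176 + o\right) \left(-178 + o\right) = \left(-178 + o\right) \left(-176 + o\right)$)
$y{\left(169 \right)} - Y{\left(39,Z{\left(-4,-5 \right)} \right)} = \left(31328 + 169^{2} - 59826\right) - 0 \cdot 39 = \left(31328 + 28561 - 59826\right) - 0 = 63 + 0 = 63$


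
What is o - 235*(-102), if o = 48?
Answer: 24018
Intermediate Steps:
o - 235*(-102) = 48 - 235*(-102) = 48 + 23970 = 24018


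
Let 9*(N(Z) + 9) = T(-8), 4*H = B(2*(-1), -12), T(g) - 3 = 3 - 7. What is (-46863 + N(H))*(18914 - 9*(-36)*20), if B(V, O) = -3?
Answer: -10712433506/9 ≈ -1.1903e+9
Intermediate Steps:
T(g) = -1 (T(g) = 3 + (3 - 7) = 3 - 4 = -1)
H = -¾ (H = (¼)*(-3) = -¾ ≈ -0.75000)
N(Z) = -82/9 (N(Z) = -9 + (⅑)*(-1) = -9 - ⅑ = -82/9)
(-46863 + N(H))*(18914 - 9*(-36)*20) = (-46863 - 82/9)*(18914 - 9*(-36)*20) = -421849*(18914 + 324*20)/9 = -421849*(18914 + 6480)/9 = -421849/9*25394 = -10712433506/9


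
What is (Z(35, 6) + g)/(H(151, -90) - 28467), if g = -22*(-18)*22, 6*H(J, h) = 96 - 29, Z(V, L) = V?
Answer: -52482/170735 ≈ -0.30739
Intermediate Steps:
H(J, h) = 67/6 (H(J, h) = (96 - 29)/6 = (1/6)*67 = 67/6)
g = 8712 (g = 396*22 = 8712)
(Z(35, 6) + g)/(H(151, -90) - 28467) = (35 + 8712)/(67/6 - 28467) = 8747/(-170735/6) = 8747*(-6/170735) = -52482/170735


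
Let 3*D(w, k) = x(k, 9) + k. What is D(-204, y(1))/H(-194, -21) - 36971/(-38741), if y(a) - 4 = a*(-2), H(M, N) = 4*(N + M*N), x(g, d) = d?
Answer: 1798547707/1884207276 ≈ 0.95454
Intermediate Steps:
H(M, N) = 4*N + 4*M*N
y(a) = 4 - 2*a (y(a) = 4 + a*(-2) = 4 - 2*a)
D(w, k) = 3 + k/3 (D(w, k) = (9 + k)/3 = 3 + k/3)
D(-204, y(1))/H(-194, -21) - 36971/(-38741) = (3 + (4 - 2*1)/3)/((4*(-21)*(1 - 194))) - 36971/(-38741) = (3 + (4 - 2)/3)/((4*(-21)*(-193))) - 36971*(-1/38741) = (3 + (⅓)*2)/16212 + 36971/38741 = (3 + ⅔)*(1/16212) + 36971/38741 = (11/3)*(1/16212) + 36971/38741 = 11/48636 + 36971/38741 = 1798547707/1884207276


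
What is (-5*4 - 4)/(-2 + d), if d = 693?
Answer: -24/691 ≈ -0.034732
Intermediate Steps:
(-5*4 - 4)/(-2 + d) = (-5*4 - 4)/(-2 + 693) = (-20 - 4)/691 = -24*1/691 = -24/691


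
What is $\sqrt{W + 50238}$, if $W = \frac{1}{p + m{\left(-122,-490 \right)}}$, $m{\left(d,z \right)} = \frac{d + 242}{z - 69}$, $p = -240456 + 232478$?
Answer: $\frac{\sqrt{999234434011820294}}{4459822} \approx 224.14$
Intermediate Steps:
$p = -7978$
$m{\left(d,z \right)} = \frac{242 + d}{-69 + z}$
$W = - \frac{559}{4459822}$ ($W = \frac{1}{-7978 + \frac{242 - 122}{-69 - 490}} = \frac{1}{-7978 + \frac{1}{-559} \cdot 120} = \frac{1}{-7978 - \frac{120}{559}} = \frac{1}{- \frac{4459822}{559}} = - \frac{559}{4459822} \approx -0.00012534$)
$\sqrt{W + 50238} = \sqrt{- \frac{559}{4459822} + 50238} = \sqrt{\frac{224052537077}{4459822}} = \frac{\sqrt{999234434011820294}}{4459822}$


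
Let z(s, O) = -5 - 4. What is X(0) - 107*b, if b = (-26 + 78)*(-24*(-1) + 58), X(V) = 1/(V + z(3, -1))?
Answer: -4106233/9 ≈ -4.5625e+5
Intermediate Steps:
z(s, O) = -9
X(V) = 1/(-9 + V) (X(V) = 1/(V - 9) = 1/(-9 + V))
b = 4264 (b = 52*(24 + 58) = 52*82 = 4264)
X(0) - 107*b = 1/(-9 + 0) - 107*4264 = 1/(-9) - 456248 = -⅑ - 456248 = -4106233/9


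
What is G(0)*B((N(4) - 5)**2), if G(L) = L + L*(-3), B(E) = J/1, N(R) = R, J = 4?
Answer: 0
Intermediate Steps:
B(E) = 4 (B(E) = 4/1 = 4*1 = 4)
G(L) = -2*L (G(L) = L - 3*L = -2*L)
G(0)*B((N(4) - 5)**2) = -2*0*4 = 0*4 = 0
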